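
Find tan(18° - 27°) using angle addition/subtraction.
tan(18° - 27°) = (tan 18° - tan 27°)/(1 + tan 18° tan 27°) = -0.1584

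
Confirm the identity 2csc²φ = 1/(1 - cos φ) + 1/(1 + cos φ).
RHS = [(1 + cos φ) + (1 - cos φ)] / [(1 - cos φ)(1 + cos φ)] = 2/(1 - cos²φ) = 2/sin²φ = 2csc²φ = LHS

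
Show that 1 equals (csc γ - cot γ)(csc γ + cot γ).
RHS = csc²γ - cot²γ = (1 + cot²γ) - cot²γ = 1 = LHS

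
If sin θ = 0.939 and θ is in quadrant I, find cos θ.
cos θ = 0.3439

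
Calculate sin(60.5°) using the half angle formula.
sin(60.5°) = √((1 - cos 121°)/2) = 0.8704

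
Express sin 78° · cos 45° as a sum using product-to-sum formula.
sin 78° cos 45° = (1/2)[sin(78°+45°) + sin(78°-45°)]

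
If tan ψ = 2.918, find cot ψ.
cot ψ = 1/tan ψ = 0.3427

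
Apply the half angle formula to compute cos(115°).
cos(115°) = -√((1 + cos 230°)/2) = -0.4226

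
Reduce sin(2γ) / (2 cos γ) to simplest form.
sin(2γ) / (2 cos γ) = sin γ (using Double angle)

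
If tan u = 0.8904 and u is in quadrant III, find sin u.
sin u = -0.665 (using tan²u + 1 = sec²u)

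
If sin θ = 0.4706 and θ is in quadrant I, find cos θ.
cos θ = 0.8823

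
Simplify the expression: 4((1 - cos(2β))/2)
4((1 - cos(2β))/2) = 4(sin²β) (using Power reduction)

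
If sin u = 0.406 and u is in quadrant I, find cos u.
cos u = 0.9139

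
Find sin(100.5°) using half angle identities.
sin(100.5°) = √((1 - cos 201°)/2) = 0.9833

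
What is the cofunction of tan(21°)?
tan(21°) = cot(90° - 21°) = cot(69°)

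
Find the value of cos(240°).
cos(240°) = -1/2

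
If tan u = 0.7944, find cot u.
cot u = 1/tan u = 1.259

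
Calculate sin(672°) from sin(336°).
sin(672°) = 2 sin 336° cos 336° = -0.7431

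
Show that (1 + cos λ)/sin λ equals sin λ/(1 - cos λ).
RHS = sin λ(1 + cos λ) / ((1 - cos λ)(1 + cos λ)) = sin λ(1 + cos λ) / (1 - cos²λ) = sin λ(1 + cos λ) / sin²λ = (1 + cos λ)/sin λ = LHS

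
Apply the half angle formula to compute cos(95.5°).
cos(95.5°) = -√((1 + cos 191°)/2) = -0.09585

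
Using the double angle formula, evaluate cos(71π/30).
cos(71π/30) = cos²71π/60 - sin²71π/60 = 0.4067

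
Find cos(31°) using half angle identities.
cos(31°) = √((1 + cos 62°)/2) = 0.8572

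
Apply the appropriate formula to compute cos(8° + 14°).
cos(8° + 14°) = cos 8° cos 14° - sin 8° sin 14° = 0.9272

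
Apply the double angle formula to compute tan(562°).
tan(562°) = 2 tan 281° / (1 - tan²281°) = 0.404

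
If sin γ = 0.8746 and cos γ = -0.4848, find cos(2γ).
cos(2γ) = cos²γ - sin²γ = -0.5299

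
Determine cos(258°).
cos(258°) = -0.2079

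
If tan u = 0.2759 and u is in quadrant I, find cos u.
cos u = 0.964 (using tan²u + 1 = sec²u)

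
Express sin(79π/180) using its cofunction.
sin(79π/180) = cos(π/2 - 79π/180) = cos(11π/180)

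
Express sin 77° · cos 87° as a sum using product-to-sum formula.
sin 77° cos 87° = (1/2)[sin(77°+87°) + sin(77°-87°)]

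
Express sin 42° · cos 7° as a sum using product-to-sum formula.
sin 42° cos 7° = (1/2)[sin(42°+7°) + sin(42°-7°)]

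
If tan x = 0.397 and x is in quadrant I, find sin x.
sin x = 0.369 (using tan²x + 1 = sec²x)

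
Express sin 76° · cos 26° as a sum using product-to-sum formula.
sin 76° cos 26° = (1/2)[sin(76°+26°) + sin(76°-26°)]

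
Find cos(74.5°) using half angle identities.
cos(74.5°) = √((1 + cos 149°)/2) = 0.2672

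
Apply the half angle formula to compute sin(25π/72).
sin(25π/72) = √((1 - cos 25π/36)/2) = 0.887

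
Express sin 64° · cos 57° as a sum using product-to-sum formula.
sin 64° cos 57° = (1/2)[sin(64°+57°) + sin(64°-57°)]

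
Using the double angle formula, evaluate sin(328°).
sin(328°) = 2 sin 164° cos 164° = -0.5299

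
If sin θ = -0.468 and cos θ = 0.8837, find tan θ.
tan θ = sin θ / cos θ = -0.5296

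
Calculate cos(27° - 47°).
cos(27° - 47°) = cos 27° cos 47° + sin 27° sin 47° = 0.9397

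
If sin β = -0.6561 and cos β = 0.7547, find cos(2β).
cos(2β) = cos²β - sin²β = 0.1391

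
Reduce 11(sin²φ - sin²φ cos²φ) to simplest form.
11(sin²φ - sin²φ cos²φ) = 11(sin⁴φ) (using Factoring)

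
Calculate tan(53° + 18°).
tan(53° + 18°) = (tan 53° + tan 18°)/(1 - tan 53° tan 18°) = 2.904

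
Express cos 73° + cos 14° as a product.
cos 73° + cos 14° = 2 cos(43.5°) cos(29.5°)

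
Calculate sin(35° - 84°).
sin(35° - 84°) = sin 35° cos 84° - cos 35° sin 84° = -0.7547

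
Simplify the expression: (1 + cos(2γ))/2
(1 + cos(2γ))/2 = cos²γ (using Power reduction)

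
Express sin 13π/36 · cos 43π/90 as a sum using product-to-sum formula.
sin 13π/36 cos 43π/90 = (1/2)[sin(13π/36+43π/90) + sin(13π/36-43π/90)]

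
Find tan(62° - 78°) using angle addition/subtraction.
tan(62° - 78°) = (tan 62° - tan 78°)/(1 + tan 62° tan 78°) = -0.2867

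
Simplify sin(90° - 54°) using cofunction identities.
sin(90° - 54°) = cos(54°)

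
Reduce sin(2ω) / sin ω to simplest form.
sin(2ω) / sin ω = 2 cos ω (using Double angle)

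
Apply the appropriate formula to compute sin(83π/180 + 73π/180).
sin(83π/180 + 73π/180) = sin 83π/180 cos 73π/180 + cos 83π/180 sin 73π/180 = 0.4067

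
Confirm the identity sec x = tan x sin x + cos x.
RHS = sin²x/cos x + cos x = (sin²x + cos²x)/cos x = 1/cos x = sec x = LHS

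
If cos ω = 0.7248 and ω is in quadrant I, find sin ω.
sin ω = 0.689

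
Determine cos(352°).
cos(352°) = 0.9903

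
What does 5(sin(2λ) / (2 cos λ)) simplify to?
5(sin(2λ) / (2 cos λ)) = 5(sin λ) (using Double angle)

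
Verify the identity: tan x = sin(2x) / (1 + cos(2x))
RHS = 2 sin x cos x / (2cos²x) = sin x/cos x = tan x = LHS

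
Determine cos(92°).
cos(92°) = -0.0349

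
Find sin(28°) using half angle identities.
sin(28°) = √((1 - cos 56°)/2) = 0.4695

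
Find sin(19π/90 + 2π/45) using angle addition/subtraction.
sin(19π/90 + 2π/45) = sin 19π/90 cos 2π/45 + cos 19π/90 sin 2π/45 = 0.7193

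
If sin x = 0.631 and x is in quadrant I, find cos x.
cos x = 0.7758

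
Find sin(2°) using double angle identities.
sin(2°) = 2 sin 1° cos 1° = 0.0349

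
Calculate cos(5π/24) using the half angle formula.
cos(5π/24) = √((1 + cos 5π/12)/2) = 0.7934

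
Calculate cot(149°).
cot(149°) = -1.664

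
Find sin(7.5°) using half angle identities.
sin(7.5°) = √((1 - cos 15°)/2) = 0.1305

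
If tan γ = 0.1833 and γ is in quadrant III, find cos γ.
cos γ = -0.9836 (using tan²γ + 1 = sec²γ)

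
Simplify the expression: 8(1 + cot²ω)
8(1 + cot²ω) = 8(csc²ω) (using Pythagorean identity)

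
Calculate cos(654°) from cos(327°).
cos(654°) = cos²327° - sin²327° = 0.4067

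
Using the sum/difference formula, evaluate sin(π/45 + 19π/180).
sin(π/45 + 19π/180) = sin π/45 cos 19π/180 + cos π/45 sin 19π/180 = 0.3907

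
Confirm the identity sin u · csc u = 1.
LHS = sin u · (1/sin u) = 1 = RHS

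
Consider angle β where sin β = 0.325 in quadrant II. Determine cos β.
cos β = ±√(1 - sin²β) = -0.9457 (negative in QII)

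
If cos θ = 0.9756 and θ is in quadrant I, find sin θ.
sin θ = 0.2196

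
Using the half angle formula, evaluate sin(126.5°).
sin(126.5°) = √((1 - cos 253°)/2) = 0.8039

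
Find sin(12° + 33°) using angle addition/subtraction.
sin(12° + 33°) = sin 12° cos 33° + cos 12° sin 33° = √2/2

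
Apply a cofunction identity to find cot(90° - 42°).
cot(90° - 42°) = tan(42°) = 0.9004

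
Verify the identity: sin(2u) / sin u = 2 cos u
LHS = 2 sin u cos u / sin u = 2 cos u = RHS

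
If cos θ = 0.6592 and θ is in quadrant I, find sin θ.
sin θ = 0.752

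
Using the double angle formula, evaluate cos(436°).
cos(436°) = cos²218° - sin²218° = 0.2419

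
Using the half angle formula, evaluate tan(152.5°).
tan(152.5°) = sin 305° / (1 + cos 305°) = -0.5206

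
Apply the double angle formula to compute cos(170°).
cos(170°) = cos²85° - sin²85° = -0.9848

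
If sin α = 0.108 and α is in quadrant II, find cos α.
cos α = -0.9942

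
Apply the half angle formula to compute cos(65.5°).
cos(65.5°) = √((1 + cos 131°)/2) = 0.4147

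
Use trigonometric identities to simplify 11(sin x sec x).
11(sin x sec x) = 11(tan x) (using Reciprocal + quotient)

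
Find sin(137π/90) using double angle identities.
sin(137π/90) = 2 sin 137π/180 cos 137π/180 = -0.9976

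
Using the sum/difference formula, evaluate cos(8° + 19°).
cos(8° + 19°) = cos 8° cos 19° - sin 8° sin 19° = 0.891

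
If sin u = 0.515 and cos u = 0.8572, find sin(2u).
sin(2u) = 2 sin u cos u = 0.8829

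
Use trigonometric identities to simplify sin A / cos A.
sin A / cos A = tan A (using Quotient identity)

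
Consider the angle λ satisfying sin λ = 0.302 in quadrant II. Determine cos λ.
cos λ = ±√(1 - sin²λ) = -0.9533 (negative in QII)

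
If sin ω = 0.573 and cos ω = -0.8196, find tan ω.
tan ω = sin ω / cos ω = -0.6991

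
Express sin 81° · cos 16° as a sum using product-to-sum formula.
sin 81° cos 16° = (1/2)[sin(81°+16°) + sin(81°-16°)]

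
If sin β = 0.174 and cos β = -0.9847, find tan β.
tan β = sin β / cos β = -0.1767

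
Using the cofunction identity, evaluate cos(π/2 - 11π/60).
cos(π/2 - 11π/60) = sin(11π/60) = 0.5446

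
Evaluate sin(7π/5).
sin(7π/5) = -0.9511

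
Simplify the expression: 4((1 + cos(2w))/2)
4((1 + cos(2w))/2) = 4(cos²w) (using Power reduction)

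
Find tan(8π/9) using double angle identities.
tan(8π/9) = 2 tan 4π/9 / (1 - tan²4π/9) = -0.364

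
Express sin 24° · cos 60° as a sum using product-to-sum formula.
sin 24° cos 60° = (1/2)[sin(24°+60°) + sin(24°-60°)]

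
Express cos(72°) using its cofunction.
cos(72°) = sin(90° - 72°) = sin(18°)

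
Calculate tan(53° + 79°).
tan(53° + 79°) = (tan 53° + tan 79°)/(1 - tan 53° tan 79°) = -1.111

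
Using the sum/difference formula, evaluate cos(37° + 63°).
cos(37° + 63°) = cos 37° cos 63° - sin 37° sin 63° = -0.1736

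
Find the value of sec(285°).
sec(285°) = 3.864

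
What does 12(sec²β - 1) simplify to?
12(sec²β - 1) = 12(tan²β) (using Pythagorean identity)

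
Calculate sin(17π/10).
sin(17π/10) = -0.809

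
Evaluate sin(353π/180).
sin(353π/180) = -0.1219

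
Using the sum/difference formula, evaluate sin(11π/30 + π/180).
sin(11π/30 + π/180) = sin 11π/30 cos π/180 + cos 11π/30 sin π/180 = 0.9205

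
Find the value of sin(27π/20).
sin(27π/20) = -0.891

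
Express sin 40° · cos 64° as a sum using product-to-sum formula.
sin 40° cos 64° = (1/2)[sin(40°+64°) + sin(40°-64°)]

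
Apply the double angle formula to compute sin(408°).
sin(408°) = 2 sin 204° cos 204° = 0.7431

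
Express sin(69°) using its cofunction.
sin(69°) = cos(90° - 69°) = cos(21°)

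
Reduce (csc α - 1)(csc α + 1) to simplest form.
(csc α - 1)(csc α + 1) = cot²α (using Diff. of squares)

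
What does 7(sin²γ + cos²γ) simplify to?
7(sin²γ + cos²γ) = 7 (using Pythagorean identity)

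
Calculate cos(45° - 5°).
cos(45° - 5°) = cos 45° cos 5° + sin 45° sin 5° = 0.766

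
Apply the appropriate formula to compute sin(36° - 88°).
sin(36° - 88°) = sin 36° cos 88° - cos 36° sin 88° = -0.788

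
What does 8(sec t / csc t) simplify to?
8(sec t / csc t) = 8(tan t) (using Reciprocal identities)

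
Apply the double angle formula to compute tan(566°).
tan(566°) = 2 tan 283° / (1 - tan²283°) = 0.4877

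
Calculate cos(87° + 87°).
cos(87° + 87°) = cos 87° cos 87° - sin 87° sin 87° = -0.9945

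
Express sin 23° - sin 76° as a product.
sin 23° - sin 76° = 2 cos(49.5°) sin(-26.5°)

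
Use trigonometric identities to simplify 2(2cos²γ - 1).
2(2cos²γ - 1) = 2(cos(2γ)) (using Double angle)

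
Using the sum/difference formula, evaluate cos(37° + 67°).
cos(37° + 67°) = cos 37° cos 67° - sin 37° sin 67° = -0.2419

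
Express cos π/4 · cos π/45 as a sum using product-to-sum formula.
cos π/4 cos π/45 = (1/2)[cos(π/4-π/45) + cos(π/4+π/45)]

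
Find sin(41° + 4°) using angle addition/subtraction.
sin(41° + 4°) = sin 41° cos 4° + cos 41° sin 4° = √2/2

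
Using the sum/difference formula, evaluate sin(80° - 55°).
sin(80° - 55°) = sin 80° cos 55° - cos 80° sin 55° = 0.4226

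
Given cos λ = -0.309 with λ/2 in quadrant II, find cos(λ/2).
cos(λ/2) = ±√((1 + cos λ)/2); negative since λ/2 ∈ QII, so cos(λ/2) = -0.5878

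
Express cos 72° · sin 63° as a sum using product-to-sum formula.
cos 72° sin 63° = (1/2)[sin(72°+63°) - sin(72°-63°)]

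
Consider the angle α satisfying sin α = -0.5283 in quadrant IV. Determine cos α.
cos α = √(1 - sin²α) = 0.8491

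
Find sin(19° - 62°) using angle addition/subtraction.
sin(19° - 62°) = sin 19° cos 62° - cos 19° sin 62° = -0.682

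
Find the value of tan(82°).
tan(82°) = 7.115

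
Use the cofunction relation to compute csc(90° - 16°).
csc(90° - 16°) = sec(16°) = 1.04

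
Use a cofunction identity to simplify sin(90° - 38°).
sin(90° - 38°) = cos(38°)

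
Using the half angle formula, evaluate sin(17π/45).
sin(17π/45) = √((1 - cos 34π/45)/2) = 0.9272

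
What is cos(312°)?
cos(312°) = 0.6691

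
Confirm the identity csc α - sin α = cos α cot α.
LHS = 1/sin α - sin α = (1 - sin²α)/sin α = cos²α/sin α = cos α · (cos α/sin α) = cos α cot α = RHS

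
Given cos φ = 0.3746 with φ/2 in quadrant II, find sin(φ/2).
sin(φ/2) = ±√((1 - cos φ)/2); positive since φ/2 ∈ QII, so sin(φ/2) = 0.5592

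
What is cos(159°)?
cos(159°) = -0.9336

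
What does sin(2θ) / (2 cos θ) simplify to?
sin(2θ) / (2 cos θ) = sin θ (using Double angle)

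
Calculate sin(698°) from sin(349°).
sin(698°) = 2 sin 349° cos 349° = -0.3746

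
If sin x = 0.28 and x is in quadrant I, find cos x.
cos x = 0.96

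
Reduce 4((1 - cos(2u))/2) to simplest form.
4((1 - cos(2u))/2) = 4(sin²u) (using Power reduction)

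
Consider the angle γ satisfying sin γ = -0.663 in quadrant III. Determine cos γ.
cos γ = ±√(1 - sin²γ) = -0.7486 (negative in QIII)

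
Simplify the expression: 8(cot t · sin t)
8(cot t · sin t) = 8(cos t) (using Quotient identity)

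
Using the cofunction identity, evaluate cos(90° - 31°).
cos(90° - 31°) = sin(31°) = 0.515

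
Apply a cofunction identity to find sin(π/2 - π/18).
sin(π/2 - π/18) = cos(π/18) = 0.9848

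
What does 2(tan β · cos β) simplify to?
2(tan β · cos β) = 2(sin β) (using Quotient identity)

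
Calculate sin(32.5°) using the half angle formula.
sin(32.5°) = √((1 - cos 65°)/2) = 0.5373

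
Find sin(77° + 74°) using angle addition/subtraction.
sin(77° + 74°) = sin 77° cos 74° + cos 77° sin 74° = 0.4848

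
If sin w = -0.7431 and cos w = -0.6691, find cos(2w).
cos(2w) = cos²w - sin²w = -0.1045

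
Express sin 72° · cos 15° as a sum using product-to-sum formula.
sin 72° cos 15° = (1/2)[sin(72°+15°) + sin(72°-15°)]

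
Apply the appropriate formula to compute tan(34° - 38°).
tan(34° - 38°) = (tan 34° - tan 38°)/(1 + tan 34° tan 38°) = -0.06993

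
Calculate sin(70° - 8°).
sin(70° - 8°) = sin 70° cos 8° - cos 70° sin 8° = 0.8829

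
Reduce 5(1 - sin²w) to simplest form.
5(1 - sin²w) = 5(cos²w) (using Pythagorean identity)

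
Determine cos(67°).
cos(67°) = 0.3907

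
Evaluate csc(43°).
csc(43°) = 1.466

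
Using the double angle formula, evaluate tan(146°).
tan(146°) = 2 tan 73° / (1 - tan²73°) = -0.6745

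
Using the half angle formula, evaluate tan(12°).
tan(12°) = sin 24° / (1 + cos 24°) = 0.2126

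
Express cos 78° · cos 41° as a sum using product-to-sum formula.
cos 78° cos 41° = (1/2)[cos(78°-41°) + cos(78°+41°)]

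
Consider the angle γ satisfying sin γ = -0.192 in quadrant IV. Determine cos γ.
cos γ = √(1 - sin²γ) = 0.9814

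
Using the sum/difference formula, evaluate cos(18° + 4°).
cos(18° + 4°) = cos 18° cos 4° - sin 18° sin 4° = 0.9272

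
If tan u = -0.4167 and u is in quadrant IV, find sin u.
sin u = -0.3846 (using tan²u + 1 = sec²u)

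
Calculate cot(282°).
cot(282°) = -0.2126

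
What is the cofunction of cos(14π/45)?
cos(14π/45) = sin(π/2 - 14π/45) = sin(17π/90)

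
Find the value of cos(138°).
cos(138°) = -0.7431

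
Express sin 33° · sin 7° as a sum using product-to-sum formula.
sin 33° sin 7° = (1/2)[cos(33°-7°) - cos(33°+7°)]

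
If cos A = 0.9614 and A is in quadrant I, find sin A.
sin A = 0.2752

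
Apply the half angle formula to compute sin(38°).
sin(38°) = √((1 - cos 76°)/2) = 0.6157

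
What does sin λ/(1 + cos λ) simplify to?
sin λ/(1 + cos λ) = tan(λ/2) (using Half angle)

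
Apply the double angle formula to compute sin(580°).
sin(580°) = 2 sin 290° cos 290° = -0.6428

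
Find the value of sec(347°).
sec(347°) = 1.026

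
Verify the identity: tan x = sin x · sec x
RHS = sin x · (1/cos x) = sin x/cos x = tan x = LHS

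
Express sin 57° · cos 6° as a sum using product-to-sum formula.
sin 57° cos 6° = (1/2)[sin(57°+6°) + sin(57°-6°)]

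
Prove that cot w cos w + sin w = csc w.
LHS = cos²w/sin w + sin w = (cos²w + sin²w)/sin w = 1/sin w = csc w = RHS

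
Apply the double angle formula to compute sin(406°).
sin(406°) = 2 sin 203° cos 203° = 0.7193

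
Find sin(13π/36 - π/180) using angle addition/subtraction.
sin(13π/36 - π/180) = sin 13π/36 cos π/180 - cos 13π/36 sin π/180 = 0.8988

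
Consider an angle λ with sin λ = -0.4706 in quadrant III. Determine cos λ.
cos λ = ±√(1 - sin²λ) = -0.8823 (negative in QIII)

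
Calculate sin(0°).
sin(0°) = 0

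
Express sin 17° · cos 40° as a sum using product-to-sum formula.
sin 17° cos 40° = (1/2)[sin(17°+40°) + sin(17°-40°)]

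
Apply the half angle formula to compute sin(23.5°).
sin(23.5°) = √((1 - cos 47°)/2) = 0.3987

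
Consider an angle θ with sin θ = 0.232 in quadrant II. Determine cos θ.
cos θ = ±√(1 - sin²θ) = -0.9727 (negative in QII)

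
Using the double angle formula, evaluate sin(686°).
sin(686°) = 2 sin 343° cos 343° = -0.5592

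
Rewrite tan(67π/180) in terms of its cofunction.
tan(67π/180) = cot(π/2 - 67π/180) = cot(23π/180)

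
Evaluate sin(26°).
sin(26°) = 0.4384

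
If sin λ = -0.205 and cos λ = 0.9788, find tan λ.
tan λ = sin λ / cos λ = -0.2094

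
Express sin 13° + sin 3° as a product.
sin 13° + sin 3° = 2 sin(8°) cos(5°)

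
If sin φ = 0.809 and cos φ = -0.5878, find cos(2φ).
cos(2φ) = cos²φ - sin²φ = -0.309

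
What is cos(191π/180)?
cos(191π/180) = -0.9816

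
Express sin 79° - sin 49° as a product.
sin 79° - sin 49° = 2 cos(64°) sin(15°)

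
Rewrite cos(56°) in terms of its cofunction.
cos(56°) = sin(90° - 56°) = sin(34°)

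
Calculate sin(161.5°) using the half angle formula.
sin(161.5°) = √((1 - cos 323°)/2) = 0.3173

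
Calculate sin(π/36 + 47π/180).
sin(π/36 + 47π/180) = sin π/36 cos 47π/180 + cos π/36 sin 47π/180 = 0.788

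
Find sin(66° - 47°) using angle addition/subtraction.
sin(66° - 47°) = sin 66° cos 47° - cos 66° sin 47° = 0.3256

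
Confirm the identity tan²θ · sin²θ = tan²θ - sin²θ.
RHS = sin²θ/cos²θ - sin²θ = sin²θ(1/cos²θ - 1) = sin²θ · (1 - cos²θ)/cos²θ = sin²θ · sin²θ/cos²θ = sin²θ · tan²θ = LHS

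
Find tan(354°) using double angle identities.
tan(354°) = 2 tan 177° / (1 - tan²177°) = -0.1051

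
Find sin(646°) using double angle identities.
sin(646°) = 2 sin 323° cos 323° = -0.9613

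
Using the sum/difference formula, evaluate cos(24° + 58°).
cos(24° + 58°) = cos 24° cos 58° - sin 24° sin 58° = 0.1392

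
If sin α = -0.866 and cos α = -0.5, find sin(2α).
sin(2α) = 2 sin α cos α = 0.866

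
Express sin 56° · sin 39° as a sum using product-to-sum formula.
sin 56° sin 39° = (1/2)[cos(56°-39°) - cos(56°+39°)]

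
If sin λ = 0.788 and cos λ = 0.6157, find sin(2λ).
sin(2λ) = 2 sin λ cos λ = 0.9703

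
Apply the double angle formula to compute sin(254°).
sin(254°) = 2 sin 127° cos 127° = -0.9613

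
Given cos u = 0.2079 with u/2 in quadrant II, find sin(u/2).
sin(u/2) = ±√((1 - cos u)/2); positive since u/2 ∈ QII, so sin(u/2) = 0.6293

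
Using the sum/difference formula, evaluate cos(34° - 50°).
cos(34° - 50°) = cos 34° cos 50° + sin 34° sin 50° = 0.9613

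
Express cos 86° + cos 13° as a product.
cos 86° + cos 13° = 2 cos(49.5°) cos(36.5°)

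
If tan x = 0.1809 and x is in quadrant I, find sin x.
sin x = 0.178 (using tan²x + 1 = sec²x)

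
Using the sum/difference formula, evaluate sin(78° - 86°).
sin(78° - 86°) = sin 78° cos 86° - cos 78° sin 86° = -0.1392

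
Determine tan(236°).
tan(236°) = 1.483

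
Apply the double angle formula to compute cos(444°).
cos(444°) = cos²222° - sin²222° = 0.1045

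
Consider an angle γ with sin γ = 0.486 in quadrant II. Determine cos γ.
cos γ = ±√(1 - sin²γ) = -0.874 (negative in QII)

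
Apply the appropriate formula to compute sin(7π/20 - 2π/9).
sin(7π/20 - 2π/9) = sin 7π/20 cos 2π/9 - cos 7π/20 sin 2π/9 = 0.3907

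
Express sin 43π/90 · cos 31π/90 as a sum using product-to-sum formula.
sin 43π/90 cos 31π/90 = (1/2)[sin(43π/90+31π/90) + sin(43π/90-31π/90)]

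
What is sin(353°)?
sin(353°) = -0.1219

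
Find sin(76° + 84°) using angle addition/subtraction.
sin(76° + 84°) = sin 76° cos 84° + cos 76° sin 84° = 0.342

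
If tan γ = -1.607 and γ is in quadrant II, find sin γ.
sin γ = 0.849 (using tan²γ + 1 = sec²γ)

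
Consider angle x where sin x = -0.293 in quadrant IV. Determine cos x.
cos x = √(1 - sin²x) = 0.9561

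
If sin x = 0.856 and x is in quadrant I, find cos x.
cos x = 0.517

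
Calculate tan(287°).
tan(287°) = -3.271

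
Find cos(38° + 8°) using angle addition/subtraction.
cos(38° + 8°) = cos 38° cos 8° - sin 38° sin 8° = 0.6947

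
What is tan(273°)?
tan(273°) = -19.08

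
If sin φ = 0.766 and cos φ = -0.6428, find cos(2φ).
cos(2φ) = cos²φ - sin²φ = -0.1736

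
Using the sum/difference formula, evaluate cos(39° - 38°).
cos(39° - 38°) = cos 39° cos 38° + sin 39° sin 38° = 0.9998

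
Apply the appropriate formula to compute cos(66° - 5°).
cos(66° - 5°) = cos 66° cos 5° + sin 66° sin 5° = 0.4848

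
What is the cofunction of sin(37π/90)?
sin(37π/90) = cos(π/2 - 37π/90) = cos(4π/45)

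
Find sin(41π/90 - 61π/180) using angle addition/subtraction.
sin(41π/90 - 61π/180) = sin 41π/90 cos 61π/180 - cos 41π/90 sin 61π/180 = 0.3584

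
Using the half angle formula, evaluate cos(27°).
cos(27°) = √((1 + cos 54°)/2) = 0.891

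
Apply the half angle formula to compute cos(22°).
cos(22°) = √((1 + cos 44°)/2) = 0.9272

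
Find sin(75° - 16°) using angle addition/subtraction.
sin(75° - 16°) = sin 75° cos 16° - cos 75° sin 16° = 0.8572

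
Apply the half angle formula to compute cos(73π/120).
cos(73π/120) = -√((1 + cos 73π/60)/2) = -0.3338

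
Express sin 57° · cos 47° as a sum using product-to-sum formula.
sin 57° cos 47° = (1/2)[sin(57°+47°) + sin(57°-47°)]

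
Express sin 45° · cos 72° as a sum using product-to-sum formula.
sin 45° cos 72° = (1/2)[sin(45°+72°) + sin(45°-72°)]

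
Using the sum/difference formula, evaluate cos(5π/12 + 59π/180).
cos(5π/12 + 59π/180) = cos 5π/12 cos 59π/180 - sin 5π/12 sin 59π/180 = -0.6947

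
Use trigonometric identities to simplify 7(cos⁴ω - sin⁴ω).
7(cos⁴ω - sin⁴ω) = 7(cos(2ω)) (using Factoring + double angle)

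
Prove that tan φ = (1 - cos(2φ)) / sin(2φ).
RHS = 2sin²φ / (2 sin φ cos φ) = sin φ/cos φ = tan φ = LHS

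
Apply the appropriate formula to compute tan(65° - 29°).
tan(65° - 29°) = (tan 65° - tan 29°)/(1 + tan 65° tan 29°) = 0.7265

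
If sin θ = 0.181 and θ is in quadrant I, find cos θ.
cos θ = 0.9835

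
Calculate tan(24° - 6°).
tan(24° - 6°) = (tan 24° - tan 6°)/(1 + tan 24° tan 6°) = 0.3249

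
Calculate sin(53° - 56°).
sin(53° - 56°) = sin 53° cos 56° - cos 53° sin 56° = -0.05234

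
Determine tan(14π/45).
tan(14π/45) = 1.483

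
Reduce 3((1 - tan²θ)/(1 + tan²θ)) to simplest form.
3((1 - tan²θ)/(1 + tan²θ)) = 3(cos(2θ)) (using Double angle)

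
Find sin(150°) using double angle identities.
sin(150°) = 2 sin 75° cos 75° = 1/2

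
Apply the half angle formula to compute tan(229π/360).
tan(229π/360) = sin 229π/180 / (1 + cos 229π/180) = -2.194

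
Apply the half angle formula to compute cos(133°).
cos(133°) = -√((1 + cos 266°)/2) = -0.682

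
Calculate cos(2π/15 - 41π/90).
cos(2π/15 - 41π/90) = cos 2π/15 cos 41π/90 + sin 2π/15 sin 41π/90 = 0.5299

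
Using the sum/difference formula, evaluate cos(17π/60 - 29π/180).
cos(17π/60 - 29π/180) = cos 17π/60 cos 29π/180 + sin 17π/60 sin 29π/180 = 0.9272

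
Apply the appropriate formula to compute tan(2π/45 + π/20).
tan(2π/45 + π/20) = (tan 2π/45 + tan π/20)/(1 - tan 2π/45 tan π/20) = 0.3057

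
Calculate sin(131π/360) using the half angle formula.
sin(131π/360) = √((1 - cos 131π/180)/2) = 0.91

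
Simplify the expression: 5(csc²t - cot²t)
5(csc²t - cot²t) = 5 (using Pythagorean identity)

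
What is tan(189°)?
tan(189°) = 0.1584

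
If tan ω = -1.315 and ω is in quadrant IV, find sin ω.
sin ω = -0.796 (using tan²ω + 1 = sec²ω)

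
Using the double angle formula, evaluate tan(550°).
tan(550°) = 2 tan 275° / (1 - tan²275°) = 0.1763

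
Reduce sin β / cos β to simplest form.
sin β / cos β = tan β (using Quotient identity)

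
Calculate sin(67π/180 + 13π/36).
sin(67π/180 + 13π/36) = sin 67π/180 cos 13π/36 + cos 67π/180 sin 13π/36 = 0.7431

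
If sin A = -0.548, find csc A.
csc A = 1/sin A = -1.825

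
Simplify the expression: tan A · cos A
tan A · cos A = sin A (using Quotient identity)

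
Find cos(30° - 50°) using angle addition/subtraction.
cos(30° - 50°) = cos 30° cos 50° + sin 30° sin 50° = 0.9397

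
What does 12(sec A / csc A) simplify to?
12(sec A / csc A) = 12(tan A) (using Reciprocal identities)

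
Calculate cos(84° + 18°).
cos(84° + 18°) = cos 84° cos 18° - sin 84° sin 18° = -0.2079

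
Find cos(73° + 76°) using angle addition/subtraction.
cos(73° + 76°) = cos 73° cos 76° - sin 73° sin 76° = -0.8572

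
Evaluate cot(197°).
cot(197°) = 3.271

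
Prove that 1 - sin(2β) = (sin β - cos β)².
RHS = sin²β - 2 sin β cos β + cos²β = (sin²β + cos²β) - 2 sin β cos β = 1 - sin(2β) = LHS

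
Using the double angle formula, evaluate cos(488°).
cos(488°) = 2cos²244° - 1 = -0.6157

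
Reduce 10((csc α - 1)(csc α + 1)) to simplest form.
10((csc α - 1)(csc α + 1)) = 10(cot²α) (using Diff. of squares)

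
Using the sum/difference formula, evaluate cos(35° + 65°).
cos(35° + 65°) = cos 35° cos 65° - sin 35° sin 65° = -0.1736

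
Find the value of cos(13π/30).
cos(13π/30) = 0.2079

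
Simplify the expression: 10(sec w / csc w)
10(sec w / csc w) = 10(tan w) (using Reciprocal identities)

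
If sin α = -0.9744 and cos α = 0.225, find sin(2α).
sin(2α) = 2 sin α cos α = -0.4385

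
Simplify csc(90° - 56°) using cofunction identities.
csc(90° - 56°) = sec(56°)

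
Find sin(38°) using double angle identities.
sin(38°) = 2 sin 19° cos 19° = 0.6157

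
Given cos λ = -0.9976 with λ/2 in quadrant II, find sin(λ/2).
sin(λ/2) = ±√((1 - cos λ)/2); positive since λ/2 ∈ QII, so sin(λ/2) = 0.9994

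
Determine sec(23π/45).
sec(23π/45) = -28.65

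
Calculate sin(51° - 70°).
sin(51° - 70°) = sin 51° cos 70° - cos 51° sin 70° = -0.3256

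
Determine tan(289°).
tan(289°) = -2.904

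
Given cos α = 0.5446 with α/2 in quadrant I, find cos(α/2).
cos(α/2) = ±√((1 + cos α)/2); positive since α/2 ∈ QI, so cos(α/2) = 0.8788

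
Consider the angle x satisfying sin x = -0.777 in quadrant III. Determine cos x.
cos x = ±√(1 - sin²x) = -0.6295 (negative in QIII)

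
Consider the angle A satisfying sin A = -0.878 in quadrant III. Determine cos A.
cos A = ±√(1 - sin²A) = -0.4787 (negative in QIII)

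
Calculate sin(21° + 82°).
sin(21° + 82°) = sin 21° cos 82° + cos 21° sin 82° = 0.9744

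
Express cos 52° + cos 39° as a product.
cos 52° + cos 39° = 2 cos(45.5°) cos(6.5°)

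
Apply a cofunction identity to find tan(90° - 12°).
tan(90° - 12°) = cot(12°) = 4.705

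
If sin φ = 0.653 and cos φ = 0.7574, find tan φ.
tan φ = sin φ / cos φ = 0.8622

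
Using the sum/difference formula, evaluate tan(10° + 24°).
tan(10° + 24°) = (tan 10° + tan 24°)/(1 - tan 10° tan 24°) = 0.6745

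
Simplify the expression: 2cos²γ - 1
2cos²γ - 1 = cos(2γ) (using Double angle)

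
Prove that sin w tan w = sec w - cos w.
RHS = 1/cos w - cos w = (1 - cos²w)/cos w = sin²w/cos w = sin w · (sin w/cos w) = sin w tan w = LHS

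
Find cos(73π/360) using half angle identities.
cos(73π/360) = √((1 + cos 73π/180)/2) = 0.8039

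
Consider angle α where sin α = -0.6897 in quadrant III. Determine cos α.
cos α = ±√(1 - sin²α) = -0.7241 (negative in QIII)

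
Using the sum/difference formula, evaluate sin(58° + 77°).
sin(58° + 77°) = sin 58° cos 77° + cos 58° sin 77° = √2/2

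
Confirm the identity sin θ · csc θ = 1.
LHS = sin θ · (1/sin θ) = 1 = RHS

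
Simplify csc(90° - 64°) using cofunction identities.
csc(90° - 64°) = sec(64°)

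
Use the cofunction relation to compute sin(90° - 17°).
sin(90° - 17°) = cos(17°) = 0.9563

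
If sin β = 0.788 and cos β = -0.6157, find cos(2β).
cos(2β) = cos²β - sin²β = -0.2419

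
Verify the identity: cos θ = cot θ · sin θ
RHS = (cos θ/sin θ) · sin θ = cos θ = LHS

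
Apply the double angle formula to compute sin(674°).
sin(674°) = 2 sin 337° cos 337° = -0.7193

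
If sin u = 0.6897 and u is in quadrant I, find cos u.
cos u = 0.7241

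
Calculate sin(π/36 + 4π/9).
sin(π/36 + 4π/9) = sin π/36 cos 4π/9 + cos π/36 sin 4π/9 = 0.9962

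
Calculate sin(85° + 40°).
sin(85° + 40°) = sin 85° cos 40° + cos 85° sin 40° = 0.8192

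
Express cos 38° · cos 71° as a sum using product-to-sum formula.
cos 38° cos 71° = (1/2)[cos(38°-71°) + cos(38°+71°)]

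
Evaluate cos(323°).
cos(323°) = 0.7986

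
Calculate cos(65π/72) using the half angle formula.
cos(65π/72) = -√((1 + cos 65π/36)/2) = -0.9537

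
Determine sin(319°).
sin(319°) = -0.6561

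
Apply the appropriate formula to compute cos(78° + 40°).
cos(78° + 40°) = cos 78° cos 40° - sin 78° sin 40° = -0.4695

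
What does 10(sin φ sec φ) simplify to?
10(sin φ sec φ) = 10(tan φ) (using Reciprocal + quotient)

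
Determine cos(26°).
cos(26°) = 0.8988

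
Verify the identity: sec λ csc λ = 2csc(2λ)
RHS = 2/sin(2λ) = 2/(2 sin λ cos λ) = 1/(sin λ cos λ) = (1/cos λ)(1/sin λ) = sec λ csc λ = LHS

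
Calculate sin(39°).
sin(39°) = 0.6293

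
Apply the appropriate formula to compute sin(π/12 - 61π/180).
sin(π/12 - 61π/180) = sin π/12 cos 61π/180 - cos π/12 sin 61π/180 = -0.7193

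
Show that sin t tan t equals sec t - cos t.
RHS = 1/cos t - cos t = (1 - cos²t)/cos t = sin²t/cos t = sin t · (sin t/cos t) = sin t tan t = LHS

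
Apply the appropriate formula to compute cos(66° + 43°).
cos(66° + 43°) = cos 66° cos 43° - sin 66° sin 43° = -0.3256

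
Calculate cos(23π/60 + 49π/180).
cos(23π/60 + 49π/180) = cos 23π/60 cos 49π/180 - sin 23π/60 sin 49π/180 = -0.4695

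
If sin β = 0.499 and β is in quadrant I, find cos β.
cos β = 0.8666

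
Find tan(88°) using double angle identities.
tan(88°) = 2 tan 44° / (1 - tan²44°) = 28.64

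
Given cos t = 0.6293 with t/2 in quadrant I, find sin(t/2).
sin(t/2) = ±√((1 - cos t)/2); positive since t/2 ∈ QI, so sin(t/2) = 0.4305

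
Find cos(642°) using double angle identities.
cos(642°) = cos²321° - sin²321° = 0.2079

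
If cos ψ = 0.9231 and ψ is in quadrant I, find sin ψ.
sin ψ = 0.3846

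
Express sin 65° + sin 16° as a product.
sin 65° + sin 16° = 2 sin(40.5°) cos(24.5°)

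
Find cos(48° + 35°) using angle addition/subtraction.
cos(48° + 35°) = cos 48° cos 35° - sin 48° sin 35° = 0.1219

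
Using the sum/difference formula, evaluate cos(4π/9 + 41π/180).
cos(4π/9 + 41π/180) = cos 4π/9 cos 41π/180 - sin 4π/9 sin 41π/180 = -0.515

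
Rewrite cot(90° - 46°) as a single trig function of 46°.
cot(90° - 46°) = tan(46°)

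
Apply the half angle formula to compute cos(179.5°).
cos(179.5°) = -√((1 + cos 359°)/2) = -1.0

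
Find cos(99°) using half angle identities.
cos(99°) = -√((1 + cos 198°)/2) = -0.1564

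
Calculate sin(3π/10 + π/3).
sin(3π/10 + π/3) = sin 3π/10 cos π/3 + cos 3π/10 sin π/3 = 0.9135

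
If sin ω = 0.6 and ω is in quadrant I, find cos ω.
cos ω = 0.8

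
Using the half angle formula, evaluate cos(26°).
cos(26°) = √((1 + cos 52°)/2) = 0.8988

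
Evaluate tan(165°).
tan(165°) = -(2-√3)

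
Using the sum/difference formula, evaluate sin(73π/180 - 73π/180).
sin(73π/180 - 73π/180) = sin 73π/180 cos 73π/180 - cos 73π/180 sin 73π/180 = 0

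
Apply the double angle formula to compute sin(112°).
sin(112°) = 2 sin 56° cos 56° = 0.9272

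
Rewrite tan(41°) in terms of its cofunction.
tan(41°) = cot(90° - 41°) = cot(49°)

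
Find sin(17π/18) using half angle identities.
sin(17π/18) = √((1 - cos 17π/9)/2) = 0.1736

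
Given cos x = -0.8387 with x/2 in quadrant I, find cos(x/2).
cos(x/2) = ±√((1 + cos x)/2); positive since x/2 ∈ QI, so cos(x/2) = 0.284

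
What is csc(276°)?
csc(276°) = -1.006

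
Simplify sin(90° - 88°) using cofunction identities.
sin(90° - 88°) = cos(88°)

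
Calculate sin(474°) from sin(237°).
sin(474°) = 2 sin 237° cos 237° = 0.9135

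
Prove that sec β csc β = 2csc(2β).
RHS = 2/sin(2β) = 2/(2 sin β cos β) = 1/(sin β cos β) = (1/cos β)(1/sin β) = sec β csc β = LHS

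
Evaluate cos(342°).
cos(342°) = 0.9511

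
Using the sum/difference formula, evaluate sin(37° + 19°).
sin(37° + 19°) = sin 37° cos 19° + cos 37° sin 19° = 0.829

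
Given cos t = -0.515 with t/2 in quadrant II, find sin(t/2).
sin(t/2) = ±√((1 - cos t)/2); positive since t/2 ∈ QII, so sin(t/2) = 0.8703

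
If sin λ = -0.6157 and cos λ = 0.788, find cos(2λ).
cos(2λ) = cos²λ - sin²λ = 0.2419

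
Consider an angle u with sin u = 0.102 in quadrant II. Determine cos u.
cos u = ±√(1 - sin²u) = -0.9948 (negative in QII)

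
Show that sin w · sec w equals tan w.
LHS = sin w · (1/cos w) = sin w/cos w = tan w = RHS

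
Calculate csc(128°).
csc(128°) = 1.269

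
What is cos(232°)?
cos(232°) = -0.6157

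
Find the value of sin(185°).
sin(185°) = -0.08716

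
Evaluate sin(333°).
sin(333°) = -0.454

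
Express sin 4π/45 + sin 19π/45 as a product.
sin 4π/45 + sin 19π/45 = 2 sin(23π/90) cos(-π/6)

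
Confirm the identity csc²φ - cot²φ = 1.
LHS = 1/sin²φ - cos²φ/sin²φ = (1 - cos²φ)/sin²φ = sin²φ/sin²φ = 1 = RHS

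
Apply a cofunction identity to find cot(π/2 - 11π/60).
cot(π/2 - 11π/60) = tan(11π/60) = 0.6494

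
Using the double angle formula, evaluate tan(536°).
tan(536°) = 2 tan 268° / (1 - tan²268°) = -0.06993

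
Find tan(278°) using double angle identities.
tan(278°) = 2 tan 139° / (1 - tan²139°) = -7.115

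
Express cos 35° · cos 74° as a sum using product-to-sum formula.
cos 35° cos 74° = (1/2)[cos(35°-74°) + cos(35°+74°)]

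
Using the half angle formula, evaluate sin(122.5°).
sin(122.5°) = √((1 - cos 245°)/2) = 0.8434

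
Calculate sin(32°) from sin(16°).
sin(32°) = 2 sin 16° cos 16° = 0.5299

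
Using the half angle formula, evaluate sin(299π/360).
sin(299π/360) = √((1 - cos 299π/180)/2) = 0.5075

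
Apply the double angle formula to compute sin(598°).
sin(598°) = 2 sin 299° cos 299° = -0.848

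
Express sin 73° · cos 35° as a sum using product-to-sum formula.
sin 73° cos 35° = (1/2)[sin(73°+35°) + sin(73°-35°)]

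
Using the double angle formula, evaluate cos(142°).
cos(142°) = cos²71° - sin²71° = -0.788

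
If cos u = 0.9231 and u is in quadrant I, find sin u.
sin u = 0.3846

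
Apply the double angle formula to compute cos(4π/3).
cos(4π/3) = cos²2π/3 - sin²2π/3 = -1/2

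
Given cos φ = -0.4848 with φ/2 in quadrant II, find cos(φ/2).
cos(φ/2) = ±√((1 + cos φ)/2); negative since φ/2 ∈ QII, so cos(φ/2) = -0.5075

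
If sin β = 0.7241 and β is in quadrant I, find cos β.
cos β = 0.6897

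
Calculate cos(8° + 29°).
cos(8° + 29°) = cos 8° cos 29° - sin 8° sin 29° = 0.7986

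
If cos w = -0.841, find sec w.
sec w = 1/cos w = -1.189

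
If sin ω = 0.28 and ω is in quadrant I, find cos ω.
cos ω = 0.96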